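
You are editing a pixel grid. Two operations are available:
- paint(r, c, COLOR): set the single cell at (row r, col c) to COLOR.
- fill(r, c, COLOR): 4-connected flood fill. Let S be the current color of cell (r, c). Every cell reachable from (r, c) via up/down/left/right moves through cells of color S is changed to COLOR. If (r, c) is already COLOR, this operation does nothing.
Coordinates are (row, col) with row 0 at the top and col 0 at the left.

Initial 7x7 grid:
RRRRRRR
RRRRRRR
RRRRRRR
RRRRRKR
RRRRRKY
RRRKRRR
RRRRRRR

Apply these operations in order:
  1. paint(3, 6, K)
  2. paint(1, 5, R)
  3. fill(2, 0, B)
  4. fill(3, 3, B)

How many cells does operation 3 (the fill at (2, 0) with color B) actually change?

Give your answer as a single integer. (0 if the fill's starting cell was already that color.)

After op 1 paint(3,6,K):
RRRRRRR
RRRRRRR
RRRRRRR
RRRRRKK
RRRRRKY
RRRKRRR
RRRRRRR
After op 2 paint(1,5,R):
RRRRRRR
RRRRRRR
RRRRRRR
RRRRRKK
RRRRRKY
RRRKRRR
RRRRRRR
After op 3 fill(2,0,B) [44 cells changed]:
BBBBBBB
BBBBBBB
BBBBBBB
BBBBBKK
BBBBBKY
BBBKBBB
BBBBBBB

Answer: 44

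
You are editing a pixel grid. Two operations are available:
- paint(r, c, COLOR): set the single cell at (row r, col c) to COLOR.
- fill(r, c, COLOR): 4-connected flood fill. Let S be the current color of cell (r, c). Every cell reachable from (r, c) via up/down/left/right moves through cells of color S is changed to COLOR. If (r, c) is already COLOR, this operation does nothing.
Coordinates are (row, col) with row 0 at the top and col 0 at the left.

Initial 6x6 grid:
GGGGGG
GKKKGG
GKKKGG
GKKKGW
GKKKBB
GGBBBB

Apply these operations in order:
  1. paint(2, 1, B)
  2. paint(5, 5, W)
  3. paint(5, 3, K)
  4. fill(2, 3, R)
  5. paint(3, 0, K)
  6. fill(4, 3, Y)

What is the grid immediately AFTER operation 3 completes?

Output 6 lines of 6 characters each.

Answer: GGGGGG
GKKKGG
GBKKGG
GKKKGW
GKKKBB
GGBKBW

Derivation:
After op 1 paint(2,1,B):
GGGGGG
GKKKGG
GBKKGG
GKKKGW
GKKKBB
GGBBBB
After op 2 paint(5,5,W):
GGGGGG
GKKKGG
GBKKGG
GKKKGW
GKKKBB
GGBBBW
After op 3 paint(5,3,K):
GGGGGG
GKKKGG
GBKKGG
GKKKGW
GKKKBB
GGBKBW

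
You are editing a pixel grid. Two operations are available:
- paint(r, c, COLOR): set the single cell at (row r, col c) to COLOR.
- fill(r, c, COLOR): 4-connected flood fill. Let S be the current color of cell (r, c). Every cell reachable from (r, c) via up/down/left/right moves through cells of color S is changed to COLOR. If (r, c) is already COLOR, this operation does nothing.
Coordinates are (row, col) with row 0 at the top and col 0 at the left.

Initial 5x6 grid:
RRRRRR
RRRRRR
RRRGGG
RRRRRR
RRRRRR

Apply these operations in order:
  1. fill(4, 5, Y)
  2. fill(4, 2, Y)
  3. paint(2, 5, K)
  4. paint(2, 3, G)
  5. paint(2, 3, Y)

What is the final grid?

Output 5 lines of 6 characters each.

After op 1 fill(4,5,Y) [27 cells changed]:
YYYYYY
YYYYYY
YYYGGG
YYYYYY
YYYYYY
After op 2 fill(4,2,Y) [0 cells changed]:
YYYYYY
YYYYYY
YYYGGG
YYYYYY
YYYYYY
After op 3 paint(2,5,K):
YYYYYY
YYYYYY
YYYGGK
YYYYYY
YYYYYY
After op 4 paint(2,3,G):
YYYYYY
YYYYYY
YYYGGK
YYYYYY
YYYYYY
After op 5 paint(2,3,Y):
YYYYYY
YYYYYY
YYYYGK
YYYYYY
YYYYYY

Answer: YYYYYY
YYYYYY
YYYYGK
YYYYYY
YYYYYY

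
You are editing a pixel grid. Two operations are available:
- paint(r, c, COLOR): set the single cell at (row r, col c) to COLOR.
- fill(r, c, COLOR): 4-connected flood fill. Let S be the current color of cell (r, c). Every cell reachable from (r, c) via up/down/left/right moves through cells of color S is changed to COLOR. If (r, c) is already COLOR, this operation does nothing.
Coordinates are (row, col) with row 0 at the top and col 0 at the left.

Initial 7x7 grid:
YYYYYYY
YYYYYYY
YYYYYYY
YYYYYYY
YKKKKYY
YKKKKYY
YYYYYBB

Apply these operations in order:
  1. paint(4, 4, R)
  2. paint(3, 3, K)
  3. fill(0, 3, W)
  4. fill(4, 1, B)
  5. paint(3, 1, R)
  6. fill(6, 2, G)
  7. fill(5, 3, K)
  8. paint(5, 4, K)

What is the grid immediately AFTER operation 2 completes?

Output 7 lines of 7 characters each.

After op 1 paint(4,4,R):
YYYYYYY
YYYYYYY
YYYYYYY
YYYYYYY
YKKKRYY
YKKKKYY
YYYYYBB
After op 2 paint(3,3,K):
YYYYYYY
YYYYYYY
YYYYYYY
YYYKYYY
YKKKRYY
YKKKKYY
YYYYYBB

Answer: YYYYYYY
YYYYYYY
YYYYYYY
YYYKYYY
YKKKRYY
YKKKKYY
YYYYYBB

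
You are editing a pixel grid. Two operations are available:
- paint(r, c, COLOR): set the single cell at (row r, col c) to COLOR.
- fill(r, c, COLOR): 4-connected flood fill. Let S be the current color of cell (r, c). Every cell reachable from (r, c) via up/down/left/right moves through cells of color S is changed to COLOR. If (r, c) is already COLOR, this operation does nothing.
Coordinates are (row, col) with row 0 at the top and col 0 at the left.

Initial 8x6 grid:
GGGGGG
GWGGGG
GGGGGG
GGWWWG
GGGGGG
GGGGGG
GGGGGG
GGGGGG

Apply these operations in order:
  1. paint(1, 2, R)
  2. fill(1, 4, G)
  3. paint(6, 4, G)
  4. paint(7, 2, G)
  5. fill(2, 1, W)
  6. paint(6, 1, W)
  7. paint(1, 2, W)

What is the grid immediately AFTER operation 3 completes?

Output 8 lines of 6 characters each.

Answer: GGGGGG
GWRGGG
GGGGGG
GGWWWG
GGGGGG
GGGGGG
GGGGGG
GGGGGG

Derivation:
After op 1 paint(1,2,R):
GGGGGG
GWRGGG
GGGGGG
GGWWWG
GGGGGG
GGGGGG
GGGGGG
GGGGGG
After op 2 fill(1,4,G) [0 cells changed]:
GGGGGG
GWRGGG
GGGGGG
GGWWWG
GGGGGG
GGGGGG
GGGGGG
GGGGGG
After op 3 paint(6,4,G):
GGGGGG
GWRGGG
GGGGGG
GGWWWG
GGGGGG
GGGGGG
GGGGGG
GGGGGG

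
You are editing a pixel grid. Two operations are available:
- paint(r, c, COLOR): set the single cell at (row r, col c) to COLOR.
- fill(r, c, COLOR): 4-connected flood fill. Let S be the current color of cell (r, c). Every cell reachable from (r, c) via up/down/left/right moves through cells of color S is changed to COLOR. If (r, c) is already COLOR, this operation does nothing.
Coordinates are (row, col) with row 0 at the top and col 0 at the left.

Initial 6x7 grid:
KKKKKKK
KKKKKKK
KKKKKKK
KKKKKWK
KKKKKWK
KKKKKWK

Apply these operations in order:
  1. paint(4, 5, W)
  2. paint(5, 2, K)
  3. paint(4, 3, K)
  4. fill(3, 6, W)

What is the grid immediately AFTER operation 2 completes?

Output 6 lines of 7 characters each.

After op 1 paint(4,5,W):
KKKKKKK
KKKKKKK
KKKKKKK
KKKKKWK
KKKKKWK
KKKKKWK
After op 2 paint(5,2,K):
KKKKKKK
KKKKKKK
KKKKKKK
KKKKKWK
KKKKKWK
KKKKKWK

Answer: KKKKKKK
KKKKKKK
KKKKKKK
KKKKKWK
KKKKKWK
KKKKKWK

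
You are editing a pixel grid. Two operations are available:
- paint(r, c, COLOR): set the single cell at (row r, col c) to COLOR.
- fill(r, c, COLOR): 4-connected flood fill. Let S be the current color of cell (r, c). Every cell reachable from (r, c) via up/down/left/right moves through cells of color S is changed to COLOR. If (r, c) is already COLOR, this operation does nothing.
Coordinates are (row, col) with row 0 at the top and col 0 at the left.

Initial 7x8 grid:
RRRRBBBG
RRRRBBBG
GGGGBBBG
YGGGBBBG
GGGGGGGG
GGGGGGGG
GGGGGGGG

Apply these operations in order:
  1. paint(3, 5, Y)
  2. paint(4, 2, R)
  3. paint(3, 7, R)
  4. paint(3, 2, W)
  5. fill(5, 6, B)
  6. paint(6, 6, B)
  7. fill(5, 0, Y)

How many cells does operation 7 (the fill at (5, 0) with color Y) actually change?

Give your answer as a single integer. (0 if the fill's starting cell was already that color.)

Answer: 40

Derivation:
After op 1 paint(3,5,Y):
RRRRBBBG
RRRRBBBG
GGGGBBBG
YGGGBYBG
GGGGGGGG
GGGGGGGG
GGGGGGGG
After op 2 paint(4,2,R):
RRRRBBBG
RRRRBBBG
GGGGBBBG
YGGGBYBG
GGRGGGGG
GGGGGGGG
GGGGGGGG
After op 3 paint(3,7,R):
RRRRBBBG
RRRRBBBG
GGGGBBBG
YGGGBYBR
GGRGGGGG
GGGGGGGG
GGGGGGGG
After op 4 paint(3,2,W):
RRRRBBBG
RRRRBBBG
GGGGBBBG
YGWGBYBR
GGRGGGGG
GGGGGGGG
GGGGGGGG
After op 5 fill(5,6,B) [29 cells changed]:
RRRRBBBG
RRRRBBBG
BBBBBBBG
YBWBBYBR
BBRBBBBB
BBBBBBBB
BBBBBBBB
After op 6 paint(6,6,B):
RRRRBBBG
RRRRBBBG
BBBBBBBG
YBWBBYBR
BBRBBBBB
BBBBBBBB
BBBBBBBB
After op 7 fill(5,0,Y) [40 cells changed]:
RRRRYYYG
RRRRYYYG
YYYYYYYG
YYWYYYYR
YYRYYYYY
YYYYYYYY
YYYYYYYY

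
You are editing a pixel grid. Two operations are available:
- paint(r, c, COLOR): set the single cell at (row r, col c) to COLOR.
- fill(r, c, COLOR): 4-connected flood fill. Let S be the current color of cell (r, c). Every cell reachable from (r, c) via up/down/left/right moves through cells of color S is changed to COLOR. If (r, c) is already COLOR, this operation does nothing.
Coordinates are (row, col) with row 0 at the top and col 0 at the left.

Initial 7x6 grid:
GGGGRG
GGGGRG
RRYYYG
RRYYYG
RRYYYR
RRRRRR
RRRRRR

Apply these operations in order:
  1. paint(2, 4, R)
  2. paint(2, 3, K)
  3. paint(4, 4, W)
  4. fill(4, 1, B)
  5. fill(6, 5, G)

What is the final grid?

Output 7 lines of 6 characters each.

After op 1 paint(2,4,R):
GGGGRG
GGGGRG
RRYYRG
RRYYYG
RRYYYR
RRRRRR
RRRRRR
After op 2 paint(2,3,K):
GGGGRG
GGGGRG
RRYKRG
RRYYYG
RRYYYR
RRRRRR
RRRRRR
After op 3 paint(4,4,W):
GGGGRG
GGGGRG
RRYKRG
RRYYYG
RRYYWR
RRRRRR
RRRRRR
After op 4 fill(4,1,B) [19 cells changed]:
GGGGRG
GGGGRG
BBYKRG
BBYYYG
BBYYWB
BBBBBB
BBBBBB
After op 5 fill(6,5,G) [19 cells changed]:
GGGGRG
GGGGRG
GGYKRG
GGYYYG
GGYYWG
GGGGGG
GGGGGG

Answer: GGGGRG
GGGGRG
GGYKRG
GGYYYG
GGYYWG
GGGGGG
GGGGGG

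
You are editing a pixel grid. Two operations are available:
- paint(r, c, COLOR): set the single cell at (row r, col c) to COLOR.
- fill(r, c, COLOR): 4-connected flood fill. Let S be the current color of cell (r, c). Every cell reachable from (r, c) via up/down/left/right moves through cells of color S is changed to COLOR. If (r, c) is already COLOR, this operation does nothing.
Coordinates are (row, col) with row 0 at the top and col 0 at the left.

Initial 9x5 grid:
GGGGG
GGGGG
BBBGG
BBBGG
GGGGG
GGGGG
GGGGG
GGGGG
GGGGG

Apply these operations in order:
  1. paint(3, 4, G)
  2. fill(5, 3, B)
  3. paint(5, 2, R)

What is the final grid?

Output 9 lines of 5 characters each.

After op 1 paint(3,4,G):
GGGGG
GGGGG
BBBGG
BBBGG
GGGGG
GGGGG
GGGGG
GGGGG
GGGGG
After op 2 fill(5,3,B) [39 cells changed]:
BBBBB
BBBBB
BBBBB
BBBBB
BBBBB
BBBBB
BBBBB
BBBBB
BBBBB
After op 3 paint(5,2,R):
BBBBB
BBBBB
BBBBB
BBBBB
BBBBB
BBRBB
BBBBB
BBBBB
BBBBB

Answer: BBBBB
BBBBB
BBBBB
BBBBB
BBBBB
BBRBB
BBBBB
BBBBB
BBBBB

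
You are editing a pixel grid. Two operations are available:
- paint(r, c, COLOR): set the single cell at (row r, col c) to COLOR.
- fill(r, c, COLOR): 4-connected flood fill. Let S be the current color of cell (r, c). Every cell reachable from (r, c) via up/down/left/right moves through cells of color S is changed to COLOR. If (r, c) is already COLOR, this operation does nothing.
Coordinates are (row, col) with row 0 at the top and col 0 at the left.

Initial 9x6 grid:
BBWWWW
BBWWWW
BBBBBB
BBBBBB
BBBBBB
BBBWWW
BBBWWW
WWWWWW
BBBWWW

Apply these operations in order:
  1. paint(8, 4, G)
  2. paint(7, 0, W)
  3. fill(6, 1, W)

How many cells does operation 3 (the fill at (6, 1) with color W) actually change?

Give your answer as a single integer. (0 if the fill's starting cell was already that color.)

After op 1 paint(8,4,G):
BBWWWW
BBWWWW
BBBBBB
BBBBBB
BBBBBB
BBBWWW
BBBWWW
WWWWWW
BBBWGW
After op 2 paint(7,0,W):
BBWWWW
BBWWWW
BBBBBB
BBBBBB
BBBBBB
BBBWWW
BBBWWW
WWWWWW
BBBWGW
After op 3 fill(6,1,W) [28 cells changed]:
WWWWWW
WWWWWW
WWWWWW
WWWWWW
WWWWWW
WWWWWW
WWWWWW
WWWWWW
BBBWGW

Answer: 28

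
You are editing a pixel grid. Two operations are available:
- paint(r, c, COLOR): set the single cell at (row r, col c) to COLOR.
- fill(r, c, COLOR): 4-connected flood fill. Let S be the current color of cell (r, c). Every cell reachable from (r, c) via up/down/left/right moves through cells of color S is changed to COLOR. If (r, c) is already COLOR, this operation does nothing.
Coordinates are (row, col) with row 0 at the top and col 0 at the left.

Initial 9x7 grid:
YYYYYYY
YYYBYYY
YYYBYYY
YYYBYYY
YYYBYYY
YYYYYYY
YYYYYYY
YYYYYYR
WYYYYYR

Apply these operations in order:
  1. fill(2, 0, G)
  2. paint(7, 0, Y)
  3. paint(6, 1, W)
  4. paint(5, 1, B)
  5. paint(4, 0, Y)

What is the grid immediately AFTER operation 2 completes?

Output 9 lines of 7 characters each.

After op 1 fill(2,0,G) [56 cells changed]:
GGGGGGG
GGGBGGG
GGGBGGG
GGGBGGG
GGGBGGG
GGGGGGG
GGGGGGG
GGGGGGR
WGGGGGR
After op 2 paint(7,0,Y):
GGGGGGG
GGGBGGG
GGGBGGG
GGGBGGG
GGGBGGG
GGGGGGG
GGGGGGG
YGGGGGR
WGGGGGR

Answer: GGGGGGG
GGGBGGG
GGGBGGG
GGGBGGG
GGGBGGG
GGGGGGG
GGGGGGG
YGGGGGR
WGGGGGR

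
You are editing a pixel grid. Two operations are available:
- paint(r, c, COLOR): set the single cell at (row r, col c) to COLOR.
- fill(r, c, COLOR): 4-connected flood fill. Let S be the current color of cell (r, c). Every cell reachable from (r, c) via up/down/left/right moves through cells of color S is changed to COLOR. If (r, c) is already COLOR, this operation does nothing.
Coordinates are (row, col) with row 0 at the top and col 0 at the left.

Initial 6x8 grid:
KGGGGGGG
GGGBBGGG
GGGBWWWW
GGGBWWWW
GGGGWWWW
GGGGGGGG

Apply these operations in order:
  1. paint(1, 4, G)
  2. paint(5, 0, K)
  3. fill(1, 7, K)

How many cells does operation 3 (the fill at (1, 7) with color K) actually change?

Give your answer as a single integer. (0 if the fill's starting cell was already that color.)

Answer: 31

Derivation:
After op 1 paint(1,4,G):
KGGGGGGG
GGGBGGGG
GGGBWWWW
GGGBWWWW
GGGGWWWW
GGGGGGGG
After op 2 paint(5,0,K):
KGGGGGGG
GGGBGGGG
GGGBWWWW
GGGBWWWW
GGGGWWWW
KGGGGGGG
After op 3 fill(1,7,K) [31 cells changed]:
KKKKKKKK
KKKBKKKK
KKKBWWWW
KKKBWWWW
KKKKWWWW
KKKKKKKK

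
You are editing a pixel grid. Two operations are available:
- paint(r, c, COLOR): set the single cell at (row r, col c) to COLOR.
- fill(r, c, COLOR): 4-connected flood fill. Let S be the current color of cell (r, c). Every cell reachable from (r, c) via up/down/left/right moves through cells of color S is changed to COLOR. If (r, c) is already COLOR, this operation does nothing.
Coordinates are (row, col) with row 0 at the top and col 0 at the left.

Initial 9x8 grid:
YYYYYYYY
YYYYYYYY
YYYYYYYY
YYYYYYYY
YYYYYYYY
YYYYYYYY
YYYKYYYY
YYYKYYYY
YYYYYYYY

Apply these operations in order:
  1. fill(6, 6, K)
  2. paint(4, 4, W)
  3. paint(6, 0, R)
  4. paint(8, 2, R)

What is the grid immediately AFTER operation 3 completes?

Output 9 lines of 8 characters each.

Answer: KKKKKKKK
KKKKKKKK
KKKKKKKK
KKKKKKKK
KKKKWKKK
KKKKKKKK
RKKKKKKK
KKKKKKKK
KKKKKKKK

Derivation:
After op 1 fill(6,6,K) [70 cells changed]:
KKKKKKKK
KKKKKKKK
KKKKKKKK
KKKKKKKK
KKKKKKKK
KKKKKKKK
KKKKKKKK
KKKKKKKK
KKKKKKKK
After op 2 paint(4,4,W):
KKKKKKKK
KKKKKKKK
KKKKKKKK
KKKKKKKK
KKKKWKKK
KKKKKKKK
KKKKKKKK
KKKKKKKK
KKKKKKKK
After op 3 paint(6,0,R):
KKKKKKKK
KKKKKKKK
KKKKKKKK
KKKKKKKK
KKKKWKKK
KKKKKKKK
RKKKKKKK
KKKKKKKK
KKKKKKKK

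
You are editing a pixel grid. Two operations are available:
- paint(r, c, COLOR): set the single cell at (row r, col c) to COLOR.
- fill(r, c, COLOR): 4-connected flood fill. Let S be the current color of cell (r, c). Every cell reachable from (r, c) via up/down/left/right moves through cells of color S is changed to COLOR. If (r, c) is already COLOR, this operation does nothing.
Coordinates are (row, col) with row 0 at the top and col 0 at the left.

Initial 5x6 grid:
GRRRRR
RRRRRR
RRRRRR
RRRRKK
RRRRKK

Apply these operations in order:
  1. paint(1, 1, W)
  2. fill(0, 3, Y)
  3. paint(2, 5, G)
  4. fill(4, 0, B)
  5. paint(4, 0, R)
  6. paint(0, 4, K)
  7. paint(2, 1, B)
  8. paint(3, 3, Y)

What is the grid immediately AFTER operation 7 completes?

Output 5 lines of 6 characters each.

After op 1 paint(1,1,W):
GRRRRR
RWRRRR
RRRRRR
RRRRKK
RRRRKK
After op 2 fill(0,3,Y) [24 cells changed]:
GYYYYY
YWYYYY
YYYYYY
YYYYKK
YYYYKK
After op 3 paint(2,5,G):
GYYYYY
YWYYYY
YYYYYG
YYYYKK
YYYYKK
After op 4 fill(4,0,B) [23 cells changed]:
GBBBBB
BWBBBB
BBBBBG
BBBBKK
BBBBKK
After op 5 paint(4,0,R):
GBBBBB
BWBBBB
BBBBBG
BBBBKK
RBBBKK
After op 6 paint(0,4,K):
GBBBKB
BWBBBB
BBBBBG
BBBBKK
RBBBKK
After op 7 paint(2,1,B):
GBBBKB
BWBBBB
BBBBBG
BBBBKK
RBBBKK

Answer: GBBBKB
BWBBBB
BBBBBG
BBBBKK
RBBBKK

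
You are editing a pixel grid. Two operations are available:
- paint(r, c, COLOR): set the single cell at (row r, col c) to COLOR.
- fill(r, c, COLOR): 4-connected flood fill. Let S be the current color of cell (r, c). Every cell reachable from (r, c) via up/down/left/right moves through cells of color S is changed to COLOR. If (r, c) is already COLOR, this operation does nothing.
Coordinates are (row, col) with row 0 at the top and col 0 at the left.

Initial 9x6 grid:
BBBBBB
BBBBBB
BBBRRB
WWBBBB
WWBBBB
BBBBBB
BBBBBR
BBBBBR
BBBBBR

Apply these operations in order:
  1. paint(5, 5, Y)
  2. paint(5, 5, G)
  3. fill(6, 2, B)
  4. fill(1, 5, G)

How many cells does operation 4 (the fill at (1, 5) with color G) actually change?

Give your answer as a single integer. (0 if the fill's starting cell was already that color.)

After op 1 paint(5,5,Y):
BBBBBB
BBBBBB
BBBRRB
WWBBBB
WWBBBB
BBBBBY
BBBBBR
BBBBBR
BBBBBR
After op 2 paint(5,5,G):
BBBBBB
BBBBBB
BBBRRB
WWBBBB
WWBBBB
BBBBBG
BBBBBR
BBBBBR
BBBBBR
After op 3 fill(6,2,B) [0 cells changed]:
BBBBBB
BBBBBB
BBBRRB
WWBBBB
WWBBBB
BBBBBG
BBBBBR
BBBBBR
BBBBBR
After op 4 fill(1,5,G) [44 cells changed]:
GGGGGG
GGGGGG
GGGRRG
WWGGGG
WWGGGG
GGGGGG
GGGGGR
GGGGGR
GGGGGR

Answer: 44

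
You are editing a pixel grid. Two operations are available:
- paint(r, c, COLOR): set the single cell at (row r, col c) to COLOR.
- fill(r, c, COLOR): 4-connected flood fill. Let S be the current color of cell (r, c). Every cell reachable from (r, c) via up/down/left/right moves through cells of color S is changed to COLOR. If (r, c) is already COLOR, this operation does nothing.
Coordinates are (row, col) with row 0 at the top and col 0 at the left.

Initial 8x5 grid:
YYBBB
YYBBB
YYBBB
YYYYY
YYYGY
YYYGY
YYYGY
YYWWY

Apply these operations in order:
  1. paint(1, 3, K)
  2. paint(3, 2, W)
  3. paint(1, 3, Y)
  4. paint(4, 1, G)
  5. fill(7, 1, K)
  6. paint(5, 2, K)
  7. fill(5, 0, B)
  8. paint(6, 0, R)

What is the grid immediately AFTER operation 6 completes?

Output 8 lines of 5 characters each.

Answer: KKBBB
KKBYB
KKBBB
KKWYY
KGKGY
KKKGY
KKKGY
KKWWY

Derivation:
After op 1 paint(1,3,K):
YYBBB
YYBKB
YYBBB
YYYYY
YYYGY
YYYGY
YYYGY
YYWWY
After op 2 paint(3,2,W):
YYBBB
YYBKB
YYBBB
YYWYY
YYYGY
YYYGY
YYYGY
YYWWY
After op 3 paint(1,3,Y):
YYBBB
YYBYB
YYBBB
YYWYY
YYYGY
YYYGY
YYYGY
YYWWY
After op 4 paint(4,1,G):
YYBBB
YYBYB
YYBBB
YYWYY
YGYGY
YYYGY
YYYGY
YYWWY
After op 5 fill(7,1,K) [18 cells changed]:
KKBBB
KKBYB
KKBBB
KKWYY
KGKGY
KKKGY
KKKGY
KKWWY
After op 6 paint(5,2,K):
KKBBB
KKBYB
KKBBB
KKWYY
KGKGY
KKKGY
KKKGY
KKWWY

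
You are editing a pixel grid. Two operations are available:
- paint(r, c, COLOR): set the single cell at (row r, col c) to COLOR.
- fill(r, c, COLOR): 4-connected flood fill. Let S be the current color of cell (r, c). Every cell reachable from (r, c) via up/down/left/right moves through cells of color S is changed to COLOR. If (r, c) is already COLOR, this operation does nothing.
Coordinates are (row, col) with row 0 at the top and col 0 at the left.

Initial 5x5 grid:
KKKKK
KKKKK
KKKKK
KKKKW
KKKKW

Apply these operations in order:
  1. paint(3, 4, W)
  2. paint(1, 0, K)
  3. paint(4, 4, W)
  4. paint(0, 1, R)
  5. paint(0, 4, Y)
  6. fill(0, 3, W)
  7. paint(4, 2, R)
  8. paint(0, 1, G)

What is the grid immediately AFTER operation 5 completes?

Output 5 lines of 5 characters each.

After op 1 paint(3,4,W):
KKKKK
KKKKK
KKKKK
KKKKW
KKKKW
After op 2 paint(1,0,K):
KKKKK
KKKKK
KKKKK
KKKKW
KKKKW
After op 3 paint(4,4,W):
KKKKK
KKKKK
KKKKK
KKKKW
KKKKW
After op 4 paint(0,1,R):
KRKKK
KKKKK
KKKKK
KKKKW
KKKKW
After op 5 paint(0,4,Y):
KRKKY
KKKKK
KKKKK
KKKKW
KKKKW

Answer: KRKKY
KKKKK
KKKKK
KKKKW
KKKKW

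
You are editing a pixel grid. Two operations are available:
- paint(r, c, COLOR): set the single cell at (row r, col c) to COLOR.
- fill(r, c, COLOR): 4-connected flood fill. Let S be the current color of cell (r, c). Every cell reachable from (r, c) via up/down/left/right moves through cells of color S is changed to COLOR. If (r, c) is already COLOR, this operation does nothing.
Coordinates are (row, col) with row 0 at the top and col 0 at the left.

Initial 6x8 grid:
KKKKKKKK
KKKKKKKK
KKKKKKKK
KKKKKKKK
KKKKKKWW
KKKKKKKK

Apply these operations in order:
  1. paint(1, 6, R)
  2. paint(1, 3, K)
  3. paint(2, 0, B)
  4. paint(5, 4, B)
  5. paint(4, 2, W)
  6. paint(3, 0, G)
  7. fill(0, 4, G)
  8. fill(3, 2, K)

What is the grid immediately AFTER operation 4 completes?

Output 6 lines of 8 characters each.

Answer: KKKKKKKK
KKKKKKRK
BKKKKKKK
KKKKKKKK
KKKKKKWW
KKKKBKKK

Derivation:
After op 1 paint(1,6,R):
KKKKKKKK
KKKKKKRK
KKKKKKKK
KKKKKKKK
KKKKKKWW
KKKKKKKK
After op 2 paint(1,3,K):
KKKKKKKK
KKKKKKRK
KKKKKKKK
KKKKKKKK
KKKKKKWW
KKKKKKKK
After op 3 paint(2,0,B):
KKKKKKKK
KKKKKKRK
BKKKKKKK
KKKKKKKK
KKKKKKWW
KKKKKKKK
After op 4 paint(5,4,B):
KKKKKKKK
KKKKKKRK
BKKKKKKK
KKKKKKKK
KKKKKKWW
KKKKBKKK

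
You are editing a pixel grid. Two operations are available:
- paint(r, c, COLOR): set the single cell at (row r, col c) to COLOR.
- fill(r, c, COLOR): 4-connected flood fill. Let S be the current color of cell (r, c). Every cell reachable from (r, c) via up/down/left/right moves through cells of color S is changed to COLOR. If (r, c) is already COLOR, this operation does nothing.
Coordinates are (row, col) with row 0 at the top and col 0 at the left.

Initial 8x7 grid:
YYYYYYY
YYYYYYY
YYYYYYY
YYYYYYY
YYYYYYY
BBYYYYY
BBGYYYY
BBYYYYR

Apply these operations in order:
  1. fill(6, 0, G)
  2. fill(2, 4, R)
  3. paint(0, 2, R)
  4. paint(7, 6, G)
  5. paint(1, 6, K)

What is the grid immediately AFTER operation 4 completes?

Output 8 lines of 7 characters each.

After op 1 fill(6,0,G) [6 cells changed]:
YYYYYYY
YYYYYYY
YYYYYYY
YYYYYYY
YYYYYYY
GGYYYYY
GGGYYYY
GGYYYYR
After op 2 fill(2,4,R) [48 cells changed]:
RRRRRRR
RRRRRRR
RRRRRRR
RRRRRRR
RRRRRRR
GGRRRRR
GGGRRRR
GGRRRRR
After op 3 paint(0,2,R):
RRRRRRR
RRRRRRR
RRRRRRR
RRRRRRR
RRRRRRR
GGRRRRR
GGGRRRR
GGRRRRR
After op 4 paint(7,6,G):
RRRRRRR
RRRRRRR
RRRRRRR
RRRRRRR
RRRRRRR
GGRRRRR
GGGRRRR
GGRRRRG

Answer: RRRRRRR
RRRRRRR
RRRRRRR
RRRRRRR
RRRRRRR
GGRRRRR
GGGRRRR
GGRRRRG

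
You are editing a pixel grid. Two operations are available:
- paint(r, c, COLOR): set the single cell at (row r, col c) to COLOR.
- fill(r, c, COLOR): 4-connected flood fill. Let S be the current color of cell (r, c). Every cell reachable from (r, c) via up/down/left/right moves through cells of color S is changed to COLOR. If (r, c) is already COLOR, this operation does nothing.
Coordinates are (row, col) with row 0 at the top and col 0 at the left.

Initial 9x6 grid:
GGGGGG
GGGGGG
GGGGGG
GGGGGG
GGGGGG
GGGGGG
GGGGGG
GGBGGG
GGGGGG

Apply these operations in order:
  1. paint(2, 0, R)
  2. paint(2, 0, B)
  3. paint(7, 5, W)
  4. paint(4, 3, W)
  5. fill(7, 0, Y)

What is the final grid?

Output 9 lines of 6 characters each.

Answer: YYYYYY
YYYYYY
BYYYYY
YYYYYY
YYYWYY
YYYYYY
YYYYYY
YYBYYW
YYYYYY

Derivation:
After op 1 paint(2,0,R):
GGGGGG
GGGGGG
RGGGGG
GGGGGG
GGGGGG
GGGGGG
GGGGGG
GGBGGG
GGGGGG
After op 2 paint(2,0,B):
GGGGGG
GGGGGG
BGGGGG
GGGGGG
GGGGGG
GGGGGG
GGGGGG
GGBGGG
GGGGGG
After op 3 paint(7,5,W):
GGGGGG
GGGGGG
BGGGGG
GGGGGG
GGGGGG
GGGGGG
GGGGGG
GGBGGW
GGGGGG
After op 4 paint(4,3,W):
GGGGGG
GGGGGG
BGGGGG
GGGGGG
GGGWGG
GGGGGG
GGGGGG
GGBGGW
GGGGGG
After op 5 fill(7,0,Y) [50 cells changed]:
YYYYYY
YYYYYY
BYYYYY
YYYYYY
YYYWYY
YYYYYY
YYYYYY
YYBYYW
YYYYYY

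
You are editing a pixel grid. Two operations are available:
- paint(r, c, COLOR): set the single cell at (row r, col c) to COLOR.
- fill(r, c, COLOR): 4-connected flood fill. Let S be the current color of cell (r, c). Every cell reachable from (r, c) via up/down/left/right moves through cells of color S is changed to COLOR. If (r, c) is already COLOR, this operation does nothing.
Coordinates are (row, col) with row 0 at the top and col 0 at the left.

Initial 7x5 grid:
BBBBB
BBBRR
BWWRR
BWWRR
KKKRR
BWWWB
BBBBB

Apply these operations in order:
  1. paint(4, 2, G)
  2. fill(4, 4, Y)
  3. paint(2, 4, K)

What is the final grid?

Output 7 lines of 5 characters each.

Answer: BBBBB
BBBYY
BWWYK
BWWYY
KKGYY
BWWWB
BBBBB

Derivation:
After op 1 paint(4,2,G):
BBBBB
BBBRR
BWWRR
BWWRR
KKGRR
BWWWB
BBBBB
After op 2 fill(4,4,Y) [8 cells changed]:
BBBBB
BBBYY
BWWYY
BWWYY
KKGYY
BWWWB
BBBBB
After op 3 paint(2,4,K):
BBBBB
BBBYY
BWWYK
BWWYY
KKGYY
BWWWB
BBBBB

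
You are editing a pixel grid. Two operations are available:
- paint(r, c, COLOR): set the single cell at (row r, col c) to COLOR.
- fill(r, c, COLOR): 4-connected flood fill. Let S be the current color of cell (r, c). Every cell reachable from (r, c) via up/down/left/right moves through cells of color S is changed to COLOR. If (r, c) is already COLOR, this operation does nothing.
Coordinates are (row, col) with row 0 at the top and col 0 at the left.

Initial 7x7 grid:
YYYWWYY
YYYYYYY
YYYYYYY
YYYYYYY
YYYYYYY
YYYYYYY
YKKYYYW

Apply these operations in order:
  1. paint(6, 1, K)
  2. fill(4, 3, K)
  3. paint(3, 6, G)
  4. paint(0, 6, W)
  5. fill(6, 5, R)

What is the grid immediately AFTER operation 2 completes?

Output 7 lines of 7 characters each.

After op 1 paint(6,1,K):
YYYWWYY
YYYYYYY
YYYYYYY
YYYYYYY
YYYYYYY
YYYYYYY
YKKYYYW
After op 2 fill(4,3,K) [44 cells changed]:
KKKWWKK
KKKKKKK
KKKKKKK
KKKKKKK
KKKKKKK
KKKKKKK
KKKKKKW

Answer: KKKWWKK
KKKKKKK
KKKKKKK
KKKKKKK
KKKKKKK
KKKKKKK
KKKKKKW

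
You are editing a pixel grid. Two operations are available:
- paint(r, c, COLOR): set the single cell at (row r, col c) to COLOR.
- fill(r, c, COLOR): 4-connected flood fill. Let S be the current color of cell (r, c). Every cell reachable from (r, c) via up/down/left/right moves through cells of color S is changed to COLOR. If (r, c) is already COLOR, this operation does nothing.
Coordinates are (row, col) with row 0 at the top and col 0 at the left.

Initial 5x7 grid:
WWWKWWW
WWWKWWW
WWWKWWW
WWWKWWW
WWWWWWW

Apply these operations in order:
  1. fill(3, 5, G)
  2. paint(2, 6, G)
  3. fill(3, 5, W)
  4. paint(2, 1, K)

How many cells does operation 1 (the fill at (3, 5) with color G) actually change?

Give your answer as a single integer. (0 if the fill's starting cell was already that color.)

Answer: 31

Derivation:
After op 1 fill(3,5,G) [31 cells changed]:
GGGKGGG
GGGKGGG
GGGKGGG
GGGKGGG
GGGGGGG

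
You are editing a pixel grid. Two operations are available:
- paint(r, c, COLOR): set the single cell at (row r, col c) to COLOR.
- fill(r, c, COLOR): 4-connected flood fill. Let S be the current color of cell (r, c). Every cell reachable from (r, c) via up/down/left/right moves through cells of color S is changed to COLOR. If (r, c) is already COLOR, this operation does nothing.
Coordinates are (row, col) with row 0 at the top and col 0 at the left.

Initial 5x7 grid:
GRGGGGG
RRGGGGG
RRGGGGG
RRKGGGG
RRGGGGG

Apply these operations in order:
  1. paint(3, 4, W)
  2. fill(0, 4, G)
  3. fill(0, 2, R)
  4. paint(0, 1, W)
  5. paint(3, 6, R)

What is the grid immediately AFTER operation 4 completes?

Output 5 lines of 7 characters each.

Answer: GWRRRRR
RRRRRRR
RRRRRRR
RRKRWRR
RRRRRRR

Derivation:
After op 1 paint(3,4,W):
GRGGGGG
RRGGGGG
RRGGGGG
RRKGWGG
RRGGGGG
After op 2 fill(0,4,G) [0 cells changed]:
GRGGGGG
RRGGGGG
RRGGGGG
RRKGWGG
RRGGGGG
After op 3 fill(0,2,R) [23 cells changed]:
GRRRRRR
RRRRRRR
RRRRRRR
RRKRWRR
RRRRRRR
After op 4 paint(0,1,W):
GWRRRRR
RRRRRRR
RRRRRRR
RRKRWRR
RRRRRRR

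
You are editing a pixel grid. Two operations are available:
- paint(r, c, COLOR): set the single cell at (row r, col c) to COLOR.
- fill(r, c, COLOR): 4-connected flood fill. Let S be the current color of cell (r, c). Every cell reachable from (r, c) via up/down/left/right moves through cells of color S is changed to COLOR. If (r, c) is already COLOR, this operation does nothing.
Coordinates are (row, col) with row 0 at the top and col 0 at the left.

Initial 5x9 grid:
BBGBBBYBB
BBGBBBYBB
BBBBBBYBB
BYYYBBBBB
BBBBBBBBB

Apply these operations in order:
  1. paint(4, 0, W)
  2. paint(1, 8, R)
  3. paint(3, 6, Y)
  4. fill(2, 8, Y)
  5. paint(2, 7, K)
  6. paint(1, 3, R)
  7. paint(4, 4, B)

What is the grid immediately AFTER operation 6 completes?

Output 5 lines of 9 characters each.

Answer: YYGYYYYYY
YYGRYYYYR
YYYYYYYKY
YYYYYYYYY
WYYYYYYYY

Derivation:
After op 1 paint(4,0,W):
BBGBBBYBB
BBGBBBYBB
BBBBBBYBB
BYYYBBBBB
WBBBBBBBB
After op 2 paint(1,8,R):
BBGBBBYBB
BBGBBBYBR
BBBBBBYBB
BYYYBBBBB
WBBBBBBBB
After op 3 paint(3,6,Y):
BBGBBBYBB
BBGBBBYBR
BBBBBBYBB
BYYYBBYBB
WBBBBBBBB
After op 4 fill(2,8,Y) [34 cells changed]:
YYGYYYYYY
YYGYYYYYR
YYYYYYYYY
YYYYYYYYY
WYYYYYYYY
After op 5 paint(2,7,K):
YYGYYYYYY
YYGYYYYYR
YYYYYYYKY
YYYYYYYYY
WYYYYYYYY
After op 6 paint(1,3,R):
YYGYYYYYY
YYGRYYYYR
YYYYYYYKY
YYYYYYYYY
WYYYYYYYY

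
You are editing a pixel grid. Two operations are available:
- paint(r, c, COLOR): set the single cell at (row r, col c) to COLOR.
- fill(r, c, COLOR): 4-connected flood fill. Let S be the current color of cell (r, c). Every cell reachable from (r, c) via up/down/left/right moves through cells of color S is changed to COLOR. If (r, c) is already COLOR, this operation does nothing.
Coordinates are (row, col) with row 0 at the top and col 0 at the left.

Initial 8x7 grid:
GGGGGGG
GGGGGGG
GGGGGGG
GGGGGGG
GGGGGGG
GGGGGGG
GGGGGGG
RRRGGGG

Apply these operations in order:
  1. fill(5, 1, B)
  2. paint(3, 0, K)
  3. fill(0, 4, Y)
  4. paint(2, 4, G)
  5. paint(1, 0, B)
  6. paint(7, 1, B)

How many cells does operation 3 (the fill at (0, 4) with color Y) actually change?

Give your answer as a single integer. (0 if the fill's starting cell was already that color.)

Answer: 52

Derivation:
After op 1 fill(5,1,B) [53 cells changed]:
BBBBBBB
BBBBBBB
BBBBBBB
BBBBBBB
BBBBBBB
BBBBBBB
BBBBBBB
RRRBBBB
After op 2 paint(3,0,K):
BBBBBBB
BBBBBBB
BBBBBBB
KBBBBBB
BBBBBBB
BBBBBBB
BBBBBBB
RRRBBBB
After op 3 fill(0,4,Y) [52 cells changed]:
YYYYYYY
YYYYYYY
YYYYYYY
KYYYYYY
YYYYYYY
YYYYYYY
YYYYYYY
RRRYYYY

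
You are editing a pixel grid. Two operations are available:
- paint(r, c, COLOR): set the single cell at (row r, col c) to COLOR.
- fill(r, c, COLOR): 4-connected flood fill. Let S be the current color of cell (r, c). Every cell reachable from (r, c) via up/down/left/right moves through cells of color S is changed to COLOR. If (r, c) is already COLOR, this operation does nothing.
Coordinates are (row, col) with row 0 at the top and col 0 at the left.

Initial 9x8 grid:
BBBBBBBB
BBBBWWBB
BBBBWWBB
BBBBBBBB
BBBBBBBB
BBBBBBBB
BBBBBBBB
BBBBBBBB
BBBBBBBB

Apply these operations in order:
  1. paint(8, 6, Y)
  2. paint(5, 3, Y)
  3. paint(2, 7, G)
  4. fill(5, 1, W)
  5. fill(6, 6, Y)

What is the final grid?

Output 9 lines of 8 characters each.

After op 1 paint(8,6,Y):
BBBBBBBB
BBBBWWBB
BBBBWWBB
BBBBBBBB
BBBBBBBB
BBBBBBBB
BBBBBBBB
BBBBBBBB
BBBBBBYB
After op 2 paint(5,3,Y):
BBBBBBBB
BBBBWWBB
BBBBWWBB
BBBBBBBB
BBBBBBBB
BBBYBBBB
BBBBBBBB
BBBBBBBB
BBBBBBYB
After op 3 paint(2,7,G):
BBBBBBBB
BBBBWWBB
BBBBWWBG
BBBBBBBB
BBBBBBBB
BBBYBBBB
BBBBBBBB
BBBBBBBB
BBBBBBYB
After op 4 fill(5,1,W) [65 cells changed]:
WWWWWWWW
WWWWWWWW
WWWWWWWG
WWWWWWWW
WWWWWWWW
WWWYWWWW
WWWWWWWW
WWWWWWWW
WWWWWWYW
After op 5 fill(6,6,Y) [69 cells changed]:
YYYYYYYY
YYYYYYYY
YYYYYYYG
YYYYYYYY
YYYYYYYY
YYYYYYYY
YYYYYYYY
YYYYYYYY
YYYYYYYY

Answer: YYYYYYYY
YYYYYYYY
YYYYYYYG
YYYYYYYY
YYYYYYYY
YYYYYYYY
YYYYYYYY
YYYYYYYY
YYYYYYYY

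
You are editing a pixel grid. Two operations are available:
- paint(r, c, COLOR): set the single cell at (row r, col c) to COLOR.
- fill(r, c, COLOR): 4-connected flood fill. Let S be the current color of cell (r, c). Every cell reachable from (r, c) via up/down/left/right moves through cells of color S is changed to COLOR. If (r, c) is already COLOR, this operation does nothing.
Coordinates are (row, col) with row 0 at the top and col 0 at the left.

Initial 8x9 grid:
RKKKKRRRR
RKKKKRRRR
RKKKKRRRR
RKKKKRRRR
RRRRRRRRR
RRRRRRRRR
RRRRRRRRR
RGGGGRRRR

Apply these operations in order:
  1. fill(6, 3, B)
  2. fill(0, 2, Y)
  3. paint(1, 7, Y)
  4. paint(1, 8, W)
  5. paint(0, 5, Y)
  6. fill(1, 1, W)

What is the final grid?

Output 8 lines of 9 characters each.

After op 1 fill(6,3,B) [52 cells changed]:
BKKKKBBBB
BKKKKBBBB
BKKKKBBBB
BKKKKBBBB
BBBBBBBBB
BBBBBBBBB
BBBBBBBBB
BGGGGBBBB
After op 2 fill(0,2,Y) [16 cells changed]:
BYYYYBBBB
BYYYYBBBB
BYYYYBBBB
BYYYYBBBB
BBBBBBBBB
BBBBBBBBB
BBBBBBBBB
BGGGGBBBB
After op 3 paint(1,7,Y):
BYYYYBBBB
BYYYYBBYB
BYYYYBBBB
BYYYYBBBB
BBBBBBBBB
BBBBBBBBB
BBBBBBBBB
BGGGGBBBB
After op 4 paint(1,8,W):
BYYYYBBBB
BYYYYBBYW
BYYYYBBBB
BYYYYBBBB
BBBBBBBBB
BBBBBBBBB
BBBBBBBBB
BGGGGBBBB
After op 5 paint(0,5,Y):
BYYYYYBBB
BYYYYBBYW
BYYYYBBBB
BYYYYBBBB
BBBBBBBBB
BBBBBBBBB
BBBBBBBBB
BGGGGBBBB
After op 6 fill(1,1,W) [17 cells changed]:
BWWWWWBBB
BWWWWBBYW
BWWWWBBBB
BWWWWBBBB
BBBBBBBBB
BBBBBBBBB
BBBBBBBBB
BGGGGBBBB

Answer: BWWWWWBBB
BWWWWBBYW
BWWWWBBBB
BWWWWBBBB
BBBBBBBBB
BBBBBBBBB
BBBBBBBBB
BGGGGBBBB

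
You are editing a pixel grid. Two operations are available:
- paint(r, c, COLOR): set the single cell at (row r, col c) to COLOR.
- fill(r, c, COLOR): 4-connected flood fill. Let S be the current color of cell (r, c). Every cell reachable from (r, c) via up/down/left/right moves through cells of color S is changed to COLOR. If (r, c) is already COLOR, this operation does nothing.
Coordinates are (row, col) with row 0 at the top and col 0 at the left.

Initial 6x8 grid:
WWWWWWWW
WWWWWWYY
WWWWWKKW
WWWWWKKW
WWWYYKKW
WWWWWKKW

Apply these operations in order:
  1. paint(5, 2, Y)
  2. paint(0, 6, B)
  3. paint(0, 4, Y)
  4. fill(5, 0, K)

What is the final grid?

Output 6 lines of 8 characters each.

Answer: KKKKYKBW
KKKKKKYY
KKKKKKKW
KKKKKKKW
KKKYYKKW
KKYWWKKW

Derivation:
After op 1 paint(5,2,Y):
WWWWWWWW
WWWWWWYY
WWWWWKKW
WWWWWKKW
WWWYYKKW
WWYWWKKW
After op 2 paint(0,6,B):
WWWWWWBW
WWWWWWYY
WWWWWKKW
WWWWWKKW
WWWYYKKW
WWYWWKKW
After op 3 paint(0,4,Y):
WWWWYWBW
WWWWWWYY
WWWWWKKW
WWWWWKKW
WWWYYKKW
WWYWWKKW
After op 4 fill(5,0,K) [26 cells changed]:
KKKKYKBW
KKKKKKYY
KKKKKKKW
KKKKKKKW
KKKYYKKW
KKYWWKKW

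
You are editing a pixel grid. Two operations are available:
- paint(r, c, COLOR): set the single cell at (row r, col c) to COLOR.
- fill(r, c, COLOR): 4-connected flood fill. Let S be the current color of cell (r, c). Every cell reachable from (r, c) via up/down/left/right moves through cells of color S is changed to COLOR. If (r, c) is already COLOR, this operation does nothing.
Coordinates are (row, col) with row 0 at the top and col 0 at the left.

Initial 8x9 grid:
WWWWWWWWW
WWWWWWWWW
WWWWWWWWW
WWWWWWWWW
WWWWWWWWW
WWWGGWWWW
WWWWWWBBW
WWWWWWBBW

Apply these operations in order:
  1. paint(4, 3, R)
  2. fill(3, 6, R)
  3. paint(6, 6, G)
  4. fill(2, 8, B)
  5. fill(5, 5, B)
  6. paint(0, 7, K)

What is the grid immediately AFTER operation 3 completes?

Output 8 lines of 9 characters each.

After op 1 paint(4,3,R):
WWWWWWWWW
WWWWWWWWW
WWWWWWWWW
WWWWWWWWW
WWWRWWWWW
WWWGGWWWW
WWWWWWBBW
WWWWWWBBW
After op 2 fill(3,6,R) [65 cells changed]:
RRRRRRRRR
RRRRRRRRR
RRRRRRRRR
RRRRRRRRR
RRRRRRRRR
RRRGGRRRR
RRRRRRBBR
RRRRRRBBR
After op 3 paint(6,6,G):
RRRRRRRRR
RRRRRRRRR
RRRRRRRRR
RRRRRRRRR
RRRRRRRRR
RRRGGRRRR
RRRRRRGBR
RRRRRRBBR

Answer: RRRRRRRRR
RRRRRRRRR
RRRRRRRRR
RRRRRRRRR
RRRRRRRRR
RRRGGRRRR
RRRRRRGBR
RRRRRRBBR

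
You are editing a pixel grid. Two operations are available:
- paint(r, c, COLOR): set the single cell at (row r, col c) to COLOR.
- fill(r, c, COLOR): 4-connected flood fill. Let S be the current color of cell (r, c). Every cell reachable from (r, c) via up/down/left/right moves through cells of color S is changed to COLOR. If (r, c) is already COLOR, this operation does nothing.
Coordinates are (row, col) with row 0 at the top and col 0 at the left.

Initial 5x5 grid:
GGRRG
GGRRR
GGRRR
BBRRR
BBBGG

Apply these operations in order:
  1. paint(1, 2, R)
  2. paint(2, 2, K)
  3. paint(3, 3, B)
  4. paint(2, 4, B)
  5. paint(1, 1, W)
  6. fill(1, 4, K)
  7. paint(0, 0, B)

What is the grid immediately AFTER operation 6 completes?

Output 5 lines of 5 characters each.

After op 1 paint(1,2,R):
GGRRG
GGRRR
GGRRR
BBRRR
BBBGG
After op 2 paint(2,2,K):
GGRRG
GGRRR
GGKRR
BBRRR
BBBGG
After op 3 paint(3,3,B):
GGRRG
GGRRR
GGKRR
BBRBR
BBBGG
After op 4 paint(2,4,B):
GGRRG
GGRRR
GGKRB
BBRBR
BBBGG
After op 5 paint(1,1,W):
GGRRG
GWRRR
GGKRB
BBRBR
BBBGG
After op 6 fill(1,4,K) [6 cells changed]:
GGKKG
GWKKK
GGKKB
BBRBR
BBBGG

Answer: GGKKG
GWKKK
GGKKB
BBRBR
BBBGG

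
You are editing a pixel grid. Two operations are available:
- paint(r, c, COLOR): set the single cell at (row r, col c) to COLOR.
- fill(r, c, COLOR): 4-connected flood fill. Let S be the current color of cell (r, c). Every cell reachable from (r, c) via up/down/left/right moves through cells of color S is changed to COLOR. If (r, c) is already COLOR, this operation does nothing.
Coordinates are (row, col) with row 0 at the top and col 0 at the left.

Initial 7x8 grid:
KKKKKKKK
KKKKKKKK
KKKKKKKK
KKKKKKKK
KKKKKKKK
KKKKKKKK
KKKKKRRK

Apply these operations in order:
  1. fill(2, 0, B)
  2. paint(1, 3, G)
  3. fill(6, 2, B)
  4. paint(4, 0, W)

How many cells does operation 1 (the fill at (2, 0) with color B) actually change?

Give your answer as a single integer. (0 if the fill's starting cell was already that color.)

Answer: 54

Derivation:
After op 1 fill(2,0,B) [54 cells changed]:
BBBBBBBB
BBBBBBBB
BBBBBBBB
BBBBBBBB
BBBBBBBB
BBBBBBBB
BBBBBRRB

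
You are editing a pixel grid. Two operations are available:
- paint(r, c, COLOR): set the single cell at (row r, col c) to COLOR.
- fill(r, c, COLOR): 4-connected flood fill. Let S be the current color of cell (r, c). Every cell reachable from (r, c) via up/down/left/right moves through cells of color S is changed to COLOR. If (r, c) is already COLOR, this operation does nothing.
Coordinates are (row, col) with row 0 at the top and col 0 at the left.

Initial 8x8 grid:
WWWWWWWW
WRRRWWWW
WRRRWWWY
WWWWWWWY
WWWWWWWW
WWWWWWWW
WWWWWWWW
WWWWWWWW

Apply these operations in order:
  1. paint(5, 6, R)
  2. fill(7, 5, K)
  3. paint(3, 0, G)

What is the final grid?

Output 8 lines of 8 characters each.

After op 1 paint(5,6,R):
WWWWWWWW
WRRRWWWW
WRRRWWWY
WWWWWWWY
WWWWWWWW
WWWWWWRW
WWWWWWWW
WWWWWWWW
After op 2 fill(7,5,K) [55 cells changed]:
KKKKKKKK
KRRRKKKK
KRRRKKKY
KKKKKKKY
KKKKKKKK
KKKKKKRK
KKKKKKKK
KKKKKKKK
After op 3 paint(3,0,G):
KKKKKKKK
KRRRKKKK
KRRRKKKY
GKKKKKKY
KKKKKKKK
KKKKKKRK
KKKKKKKK
KKKKKKKK

Answer: KKKKKKKK
KRRRKKKK
KRRRKKKY
GKKKKKKY
KKKKKKKK
KKKKKKRK
KKKKKKKK
KKKKKKKK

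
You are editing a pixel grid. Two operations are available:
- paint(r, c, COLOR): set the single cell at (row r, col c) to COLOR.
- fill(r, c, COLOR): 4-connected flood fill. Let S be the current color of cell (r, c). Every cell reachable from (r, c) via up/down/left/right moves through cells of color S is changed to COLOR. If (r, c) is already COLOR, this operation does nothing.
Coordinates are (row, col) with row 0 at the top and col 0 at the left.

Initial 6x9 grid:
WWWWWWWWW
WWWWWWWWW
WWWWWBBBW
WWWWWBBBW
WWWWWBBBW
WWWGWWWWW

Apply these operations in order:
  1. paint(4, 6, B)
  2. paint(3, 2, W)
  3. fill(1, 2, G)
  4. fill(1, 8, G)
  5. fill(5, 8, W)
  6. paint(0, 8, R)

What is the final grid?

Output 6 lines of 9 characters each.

Answer: WWWWWWWWR
WWWWWWWWW
WWWWWBBBW
WWWWWBBBW
WWWWWBBBW
WWWWWWWWW

Derivation:
After op 1 paint(4,6,B):
WWWWWWWWW
WWWWWWWWW
WWWWWBBBW
WWWWWBBBW
WWWWWBBBW
WWWGWWWWW
After op 2 paint(3,2,W):
WWWWWWWWW
WWWWWWWWW
WWWWWBBBW
WWWWWBBBW
WWWWWBBBW
WWWGWWWWW
After op 3 fill(1,2,G) [44 cells changed]:
GGGGGGGGG
GGGGGGGGG
GGGGGBBBG
GGGGGBBBG
GGGGGBBBG
GGGGGGGGG
After op 4 fill(1,8,G) [0 cells changed]:
GGGGGGGGG
GGGGGGGGG
GGGGGBBBG
GGGGGBBBG
GGGGGBBBG
GGGGGGGGG
After op 5 fill(5,8,W) [45 cells changed]:
WWWWWWWWW
WWWWWWWWW
WWWWWBBBW
WWWWWBBBW
WWWWWBBBW
WWWWWWWWW
After op 6 paint(0,8,R):
WWWWWWWWR
WWWWWWWWW
WWWWWBBBW
WWWWWBBBW
WWWWWBBBW
WWWWWWWWW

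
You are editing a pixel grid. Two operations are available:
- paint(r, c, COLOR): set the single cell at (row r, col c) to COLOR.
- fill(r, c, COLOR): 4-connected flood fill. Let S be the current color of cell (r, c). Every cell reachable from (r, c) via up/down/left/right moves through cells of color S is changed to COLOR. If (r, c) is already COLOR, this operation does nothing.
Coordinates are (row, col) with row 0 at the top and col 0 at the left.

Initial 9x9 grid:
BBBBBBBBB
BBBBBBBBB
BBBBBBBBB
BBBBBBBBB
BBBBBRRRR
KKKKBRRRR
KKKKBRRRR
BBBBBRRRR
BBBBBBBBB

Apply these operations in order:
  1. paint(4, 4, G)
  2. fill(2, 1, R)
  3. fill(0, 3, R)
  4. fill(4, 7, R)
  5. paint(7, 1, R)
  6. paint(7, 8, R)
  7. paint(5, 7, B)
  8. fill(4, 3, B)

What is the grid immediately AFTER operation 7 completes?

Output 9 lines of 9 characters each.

Answer: RRRRRRRRR
RRRRRRRRR
RRRRRRRRR
RRRRRRRRR
RRRRGRRRR
KKKKBRRBR
KKKKBRRRR
BRBBBRRRR
BBBBBBBBB

Derivation:
After op 1 paint(4,4,G):
BBBBBBBBB
BBBBBBBBB
BBBBBBBBB
BBBBBBBBB
BBBBGRRRR
KKKKBRRRR
KKKKBRRRR
BBBBBRRRR
BBBBBBBBB
After op 2 fill(2,1,R) [40 cells changed]:
RRRRRRRRR
RRRRRRRRR
RRRRRRRRR
RRRRRRRRR
RRRRGRRRR
KKKKBRRRR
KKKKBRRRR
BBBBBRRRR
BBBBBBBBB
After op 3 fill(0,3,R) [0 cells changed]:
RRRRRRRRR
RRRRRRRRR
RRRRRRRRR
RRRRRRRRR
RRRRGRRRR
KKKKBRRRR
KKKKBRRRR
BBBBBRRRR
BBBBBBBBB
After op 4 fill(4,7,R) [0 cells changed]:
RRRRRRRRR
RRRRRRRRR
RRRRRRRRR
RRRRRRRRR
RRRRGRRRR
KKKKBRRRR
KKKKBRRRR
BBBBBRRRR
BBBBBBBBB
After op 5 paint(7,1,R):
RRRRRRRRR
RRRRRRRRR
RRRRRRRRR
RRRRRRRRR
RRRRGRRRR
KKKKBRRRR
KKKKBRRRR
BRBBBRRRR
BBBBBBBBB
After op 6 paint(7,8,R):
RRRRRRRRR
RRRRRRRRR
RRRRRRRRR
RRRRRRRRR
RRRRGRRRR
KKKKBRRRR
KKKKBRRRR
BRBBBRRRR
BBBBBBBBB
After op 7 paint(5,7,B):
RRRRRRRRR
RRRRRRRRR
RRRRRRRRR
RRRRRRRRR
RRRRGRRRR
KKKKBRRBR
KKKKBRRRR
BRBBBRRRR
BBBBBBBBB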